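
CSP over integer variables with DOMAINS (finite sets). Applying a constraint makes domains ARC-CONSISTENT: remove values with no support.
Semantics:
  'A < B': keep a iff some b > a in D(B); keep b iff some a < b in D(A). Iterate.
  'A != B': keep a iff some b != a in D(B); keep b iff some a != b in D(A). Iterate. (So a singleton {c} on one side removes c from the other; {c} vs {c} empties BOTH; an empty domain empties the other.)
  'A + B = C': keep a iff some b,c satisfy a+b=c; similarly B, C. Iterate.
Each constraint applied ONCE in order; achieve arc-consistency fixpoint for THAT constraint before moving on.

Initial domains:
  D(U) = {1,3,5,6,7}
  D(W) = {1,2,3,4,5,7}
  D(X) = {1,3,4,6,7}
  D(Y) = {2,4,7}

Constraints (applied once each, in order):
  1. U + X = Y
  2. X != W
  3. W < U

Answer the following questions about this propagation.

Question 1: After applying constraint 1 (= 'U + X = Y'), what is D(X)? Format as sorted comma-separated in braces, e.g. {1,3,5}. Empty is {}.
Constraint 1 (U + X = Y) on D(U)={1,3,5,6,7} D(X)={1,3,4,6,7} D(Y)={2,4,7}: U {1,3,5,6,7}->{1,3,6}; X {1,3,4,6,7}->{1,3,4,6}
So after constraint 1: D(X) = {1,3,4,6}

Answer: {1,3,4,6}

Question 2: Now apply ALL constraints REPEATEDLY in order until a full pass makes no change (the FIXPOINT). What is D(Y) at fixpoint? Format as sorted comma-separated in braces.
pass 0 (initial): D(Y)={2,4,7}
pass 1: U {1,3,5,6,7}->{3,6}; W {1,2,3,4,5,7}->{1,2,3,4,5}; X {1,3,4,6,7}->{1,3,4,6}
pass 2: X {1,3,4,6}->{1,4}; Y {2,4,7}->{4,7}
pass 3: no change
Fixpoint after 3 passes: D(Y) = {4,7}

Answer: {4,7}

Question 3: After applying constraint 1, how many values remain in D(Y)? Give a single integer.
Constraint 1 (U + X = Y) on D(U)={1,3,5,6,7} D(X)={1,3,4,6,7} D(Y)={2,4,7}: U {1,3,5,6,7}->{1,3,6}; X {1,3,4,6,7}->{1,3,4,6}
So after constraint 1: D(Y)={2,4,7}, size = 3

Answer: 3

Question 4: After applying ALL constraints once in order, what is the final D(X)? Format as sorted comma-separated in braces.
Answer: {1,3,4,6}

Derivation:
Constraint 1 (U + X = Y) on D(U)={1,3,5,6,7} D(X)={1,3,4,6,7} D(Y)={2,4,7}: U {1,3,5,6,7}->{1,3,6}; X {1,3,4,6,7}->{1,3,4,6}
Constraint 2 (X != W) on D(X)={1,3,4,6} D(W)={1,2,3,4,5,7}: no change
Constraint 3 (W < U) on D(W)={1,2,3,4,5,7} D(U)={1,3,6}: W {1,2,3,4,5,7}->{1,2,3,4,5}; U {1,3,6}->{3,6}
So after all 3 constraints: D(X) = {1,3,4,6}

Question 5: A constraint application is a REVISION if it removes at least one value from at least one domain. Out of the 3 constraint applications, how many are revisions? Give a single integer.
Answer: 2

Derivation:
Constraint 1 (U + X = Y) on D(U)={1,3,5,6,7} D(X)={1,3,4,6,7} D(Y)={2,4,7}: U {1,3,5,6,7}->{1,3,6}; X {1,3,4,6,7}->{1,3,4,6} => REVISION
Constraint 2 (X != W) on D(X)={1,3,4,6} D(W)={1,2,3,4,5,7}: no change => not a revision
Constraint 3 (W < U) on D(W)={1,2,3,4,5,7} D(U)={1,3,6}: W {1,2,3,4,5,7}->{1,2,3,4,5}; U {1,3,6}->{3,6} => REVISION
Total revisions = 2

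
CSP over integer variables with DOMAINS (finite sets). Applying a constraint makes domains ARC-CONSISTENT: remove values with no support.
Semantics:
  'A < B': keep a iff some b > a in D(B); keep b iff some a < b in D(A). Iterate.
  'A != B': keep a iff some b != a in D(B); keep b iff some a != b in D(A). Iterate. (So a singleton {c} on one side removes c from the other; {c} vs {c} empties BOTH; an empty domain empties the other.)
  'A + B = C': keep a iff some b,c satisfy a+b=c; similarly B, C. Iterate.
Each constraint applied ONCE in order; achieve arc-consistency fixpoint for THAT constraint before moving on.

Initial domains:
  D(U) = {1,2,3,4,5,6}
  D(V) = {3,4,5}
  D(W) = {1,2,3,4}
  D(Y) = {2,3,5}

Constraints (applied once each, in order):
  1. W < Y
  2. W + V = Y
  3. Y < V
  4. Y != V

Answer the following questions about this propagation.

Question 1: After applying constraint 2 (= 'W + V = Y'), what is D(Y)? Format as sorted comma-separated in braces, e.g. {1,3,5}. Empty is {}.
Answer: {5}

Derivation:
Constraint 1 (W < Y) on D(W)={1,2,3,4} D(Y)={2,3,5}: no change
Constraint 2 (W + V = Y) on D(W)={1,2,3,4} D(V)={3,4,5} D(Y)={2,3,5}: W {1,2,3,4}->{1,2}; V {3,4,5}->{3,4}; Y {2,3,5}->{5}
So after constraint 2: D(Y) = {5}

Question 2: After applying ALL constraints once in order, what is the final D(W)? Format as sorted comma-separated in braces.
Answer: {1,2}

Derivation:
Constraint 1 (W < Y) on D(W)={1,2,3,4} D(Y)={2,3,5}: no change
Constraint 2 (W + V = Y) on D(W)={1,2,3,4} D(V)={3,4,5} D(Y)={2,3,5}: W {1,2,3,4}->{1,2}; V {3,4,5}->{3,4}; Y {2,3,5}->{5}
Constraint 3 (Y < V) on D(Y)={5} D(V)={3,4}: Y {5}->{}; V {3,4}->{}
Constraint 4 (Y != V) on D(Y)={} D(V)={}: no change
So after all 4 constraints: D(W) = {1,2}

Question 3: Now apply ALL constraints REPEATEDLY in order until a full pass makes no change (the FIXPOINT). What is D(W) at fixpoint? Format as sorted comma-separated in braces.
pass 0 (initial): D(W)={1,2,3,4}
pass 1: V {3,4,5}->{}; W {1,2,3,4}->{1,2}; Y {2,3,5}->{}
pass 2: W {1,2}->{}
pass 3: no change
Fixpoint after 3 passes: D(W) = {}

Answer: {}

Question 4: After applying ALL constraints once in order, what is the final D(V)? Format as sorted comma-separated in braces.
Constraint 1 (W < Y) on D(W)={1,2,3,4} D(Y)={2,3,5}: no change
Constraint 2 (W + V = Y) on D(W)={1,2,3,4} D(V)={3,4,5} D(Y)={2,3,5}: W {1,2,3,4}->{1,2}; V {3,4,5}->{3,4}; Y {2,3,5}->{5}
Constraint 3 (Y < V) on D(Y)={5} D(V)={3,4}: Y {5}->{}; V {3,4}->{}
Constraint 4 (Y != V) on D(Y)={} D(V)={}: no change
So after all 4 constraints: D(V) = {}

Answer: {}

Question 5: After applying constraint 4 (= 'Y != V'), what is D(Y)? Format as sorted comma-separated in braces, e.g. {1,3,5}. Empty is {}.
Constraint 1 (W < Y) on D(W)={1,2,3,4} D(Y)={2,3,5}: no change
Constraint 2 (W + V = Y) on D(W)={1,2,3,4} D(V)={3,4,5} D(Y)={2,3,5}: W {1,2,3,4}->{1,2}; V {3,4,5}->{3,4}; Y {2,3,5}->{5}
Constraint 3 (Y < V) on D(Y)={5} D(V)={3,4}: Y {5}->{}; V {3,4}->{}
Constraint 4 (Y != V) on D(Y)={} D(V)={}: no change
So after constraint 4: D(Y) = {}

Answer: {}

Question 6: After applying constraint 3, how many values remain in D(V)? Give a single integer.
Constraint 1 (W < Y) on D(W)={1,2,3,4} D(Y)={2,3,5}: no change
Constraint 2 (W + V = Y) on D(W)={1,2,3,4} D(V)={3,4,5} D(Y)={2,3,5}: W {1,2,3,4}->{1,2}; V {3,4,5}->{3,4}; Y {2,3,5}->{5}
Constraint 3 (Y < V) on D(Y)={5} D(V)={3,4}: Y {5}->{}; V {3,4}->{}
So after constraint 3: D(V)={}, size = 0

Answer: 0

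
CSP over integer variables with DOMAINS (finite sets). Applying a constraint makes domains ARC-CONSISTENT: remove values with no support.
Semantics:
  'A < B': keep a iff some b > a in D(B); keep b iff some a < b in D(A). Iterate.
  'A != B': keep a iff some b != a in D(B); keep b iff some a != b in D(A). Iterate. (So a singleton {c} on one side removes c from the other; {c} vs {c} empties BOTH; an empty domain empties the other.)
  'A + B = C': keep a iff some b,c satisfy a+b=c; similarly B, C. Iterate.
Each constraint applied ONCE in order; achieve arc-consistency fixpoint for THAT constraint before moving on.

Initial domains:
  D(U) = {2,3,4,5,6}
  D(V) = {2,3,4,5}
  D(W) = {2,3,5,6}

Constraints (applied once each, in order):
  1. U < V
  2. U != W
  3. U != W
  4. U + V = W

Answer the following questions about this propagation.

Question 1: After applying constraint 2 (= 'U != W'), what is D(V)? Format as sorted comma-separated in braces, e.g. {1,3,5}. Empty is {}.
Constraint 1 (U < V) on D(U)={2,3,4,5,6} D(V)={2,3,4,5}: U {2,3,4,5,6}->{2,3,4}; V {2,3,4,5}->{3,4,5}
Constraint 2 (U != W) on D(U)={2,3,4} D(W)={2,3,5,6}: no change
So after constraint 2: D(V) = {3,4,5}

Answer: {3,4,5}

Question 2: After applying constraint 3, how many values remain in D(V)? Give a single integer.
Answer: 3

Derivation:
Constraint 1 (U < V) on D(U)={2,3,4,5,6} D(V)={2,3,4,5}: U {2,3,4,5,6}->{2,3,4}; V {2,3,4,5}->{3,4,5}
Constraint 2 (U != W) on D(U)={2,3,4} D(W)={2,3,5,6}: no change
Constraint 3 (U != W) on D(U)={2,3,4} D(W)={2,3,5,6}: no change
So after constraint 3: D(V)={3,4,5}, size = 3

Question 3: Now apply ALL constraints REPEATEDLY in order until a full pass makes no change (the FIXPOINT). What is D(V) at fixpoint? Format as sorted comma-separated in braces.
pass 0 (initial): D(V)={2,3,4,5}
pass 1: U {2,3,4,5,6}->{2,3}; V {2,3,4,5}->{3,4}; W {2,3,5,6}->{5,6}
pass 2: no change
Fixpoint after 2 passes: D(V) = {3,4}

Answer: {3,4}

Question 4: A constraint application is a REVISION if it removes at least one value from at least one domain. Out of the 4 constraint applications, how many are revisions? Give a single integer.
Constraint 1 (U < V) on D(U)={2,3,4,5,6} D(V)={2,3,4,5}: U {2,3,4,5,6}->{2,3,4}; V {2,3,4,5}->{3,4,5} => REVISION
Constraint 2 (U != W) on D(U)={2,3,4} D(W)={2,3,5,6}: no change => not a revision
Constraint 3 (U != W) on D(U)={2,3,4} D(W)={2,3,5,6}: no change => not a revision
Constraint 4 (U + V = W) on D(U)={2,3,4} D(V)={3,4,5} D(W)={2,3,5,6}: U {2,3,4}->{2,3}; V {3,4,5}->{3,4}; W {2,3,5,6}->{5,6} => REVISION
Total revisions = 2

Answer: 2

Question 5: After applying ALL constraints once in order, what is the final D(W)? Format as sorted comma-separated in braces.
Answer: {5,6}

Derivation:
Constraint 1 (U < V) on D(U)={2,3,4,5,6} D(V)={2,3,4,5}: U {2,3,4,5,6}->{2,3,4}; V {2,3,4,5}->{3,4,5}
Constraint 2 (U != W) on D(U)={2,3,4} D(W)={2,3,5,6}: no change
Constraint 3 (U != W) on D(U)={2,3,4} D(W)={2,3,5,6}: no change
Constraint 4 (U + V = W) on D(U)={2,3,4} D(V)={3,4,5} D(W)={2,3,5,6}: U {2,3,4}->{2,3}; V {3,4,5}->{3,4}; W {2,3,5,6}->{5,6}
So after all 4 constraints: D(W) = {5,6}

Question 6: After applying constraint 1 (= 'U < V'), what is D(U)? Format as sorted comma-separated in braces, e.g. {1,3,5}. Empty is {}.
Answer: {2,3,4}

Derivation:
Constraint 1 (U < V) on D(U)={2,3,4,5,6} D(V)={2,3,4,5}: U {2,3,4,5,6}->{2,3,4}; V {2,3,4,5}->{3,4,5}
So after constraint 1: D(U) = {2,3,4}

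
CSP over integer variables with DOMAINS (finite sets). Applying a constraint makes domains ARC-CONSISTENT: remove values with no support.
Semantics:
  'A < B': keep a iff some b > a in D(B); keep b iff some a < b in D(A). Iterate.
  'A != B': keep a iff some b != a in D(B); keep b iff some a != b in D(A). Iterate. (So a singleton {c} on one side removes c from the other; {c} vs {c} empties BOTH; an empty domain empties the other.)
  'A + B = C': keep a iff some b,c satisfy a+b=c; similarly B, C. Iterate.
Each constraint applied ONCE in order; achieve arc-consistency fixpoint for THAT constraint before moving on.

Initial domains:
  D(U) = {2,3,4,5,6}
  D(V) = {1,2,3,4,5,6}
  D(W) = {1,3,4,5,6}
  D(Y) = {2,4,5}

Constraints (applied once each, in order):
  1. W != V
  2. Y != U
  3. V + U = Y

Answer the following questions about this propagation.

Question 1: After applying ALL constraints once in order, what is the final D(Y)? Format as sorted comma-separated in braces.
Constraint 1 (W != V) on D(W)={1,3,4,5,6} D(V)={1,2,3,4,5,6}: no change
Constraint 2 (Y != U) on D(Y)={2,4,5} D(U)={2,3,4,5,6}: no change
Constraint 3 (V + U = Y) on D(V)={1,2,3,4,5,6} D(U)={2,3,4,5,6} D(Y)={2,4,5}: V {1,2,3,4,5,6}->{1,2,3}; U {2,3,4,5,6}->{2,3,4}; Y {2,4,5}->{4,5}
So after all 3 constraints: D(Y) = {4,5}

Answer: {4,5}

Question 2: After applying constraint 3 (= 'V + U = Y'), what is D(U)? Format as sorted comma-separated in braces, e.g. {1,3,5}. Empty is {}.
Answer: {2,3,4}

Derivation:
Constraint 1 (W != V) on D(W)={1,3,4,5,6} D(V)={1,2,3,4,5,6}: no change
Constraint 2 (Y != U) on D(Y)={2,4,5} D(U)={2,3,4,5,6}: no change
Constraint 3 (V + U = Y) on D(V)={1,2,3,4,5,6} D(U)={2,3,4,5,6} D(Y)={2,4,5}: V {1,2,3,4,5,6}->{1,2,3}; U {2,3,4,5,6}->{2,3,4}; Y {2,4,5}->{4,5}
So after constraint 3: D(U) = {2,3,4}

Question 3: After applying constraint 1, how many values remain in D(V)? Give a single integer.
Constraint 1 (W != V) on D(W)={1,3,4,5,6} D(V)={1,2,3,4,5,6}: no change
So after constraint 1: D(V)={1,2,3,4,5,6}, size = 6

Answer: 6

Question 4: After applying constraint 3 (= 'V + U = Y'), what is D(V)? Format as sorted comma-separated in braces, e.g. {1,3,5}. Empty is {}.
Constraint 1 (W != V) on D(W)={1,3,4,5,6} D(V)={1,2,3,4,5,6}: no change
Constraint 2 (Y != U) on D(Y)={2,4,5} D(U)={2,3,4,5,6}: no change
Constraint 3 (V + U = Y) on D(V)={1,2,3,4,5,6} D(U)={2,3,4,5,6} D(Y)={2,4,5}: V {1,2,3,4,5,6}->{1,2,3}; U {2,3,4,5,6}->{2,3,4}; Y {2,4,5}->{4,5}
So after constraint 3: D(V) = {1,2,3}

Answer: {1,2,3}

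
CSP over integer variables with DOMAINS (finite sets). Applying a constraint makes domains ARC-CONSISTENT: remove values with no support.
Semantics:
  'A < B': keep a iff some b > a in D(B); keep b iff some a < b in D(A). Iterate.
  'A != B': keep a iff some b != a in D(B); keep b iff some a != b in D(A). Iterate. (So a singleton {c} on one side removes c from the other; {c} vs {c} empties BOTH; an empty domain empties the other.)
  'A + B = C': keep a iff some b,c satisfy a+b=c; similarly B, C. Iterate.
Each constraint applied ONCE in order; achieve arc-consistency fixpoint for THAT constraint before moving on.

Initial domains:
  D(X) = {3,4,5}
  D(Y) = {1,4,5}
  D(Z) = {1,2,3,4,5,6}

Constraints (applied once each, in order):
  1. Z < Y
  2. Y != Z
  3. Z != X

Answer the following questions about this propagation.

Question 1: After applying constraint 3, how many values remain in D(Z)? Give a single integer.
Constraint 1 (Z < Y) on D(Z)={1,2,3,4,5,6} D(Y)={1,4,5}: Z {1,2,3,4,5,6}->{1,2,3,4}; Y {1,4,5}->{4,5}
Constraint 2 (Y != Z) on D(Y)={4,5} D(Z)={1,2,3,4}: no change
Constraint 3 (Z != X) on D(Z)={1,2,3,4} D(X)={3,4,5}: no change
So after constraint 3: D(Z)={1,2,3,4}, size = 4

Answer: 4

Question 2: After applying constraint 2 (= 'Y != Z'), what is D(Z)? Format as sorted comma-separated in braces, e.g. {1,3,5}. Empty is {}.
Constraint 1 (Z < Y) on D(Z)={1,2,3,4,5,6} D(Y)={1,4,5}: Z {1,2,3,4,5,6}->{1,2,3,4}; Y {1,4,5}->{4,5}
Constraint 2 (Y != Z) on D(Y)={4,5} D(Z)={1,2,3,4}: no change
So after constraint 2: D(Z) = {1,2,3,4}

Answer: {1,2,3,4}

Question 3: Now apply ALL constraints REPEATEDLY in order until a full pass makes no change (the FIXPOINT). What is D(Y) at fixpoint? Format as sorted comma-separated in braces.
Answer: {4,5}

Derivation:
pass 0 (initial): D(Y)={1,4,5}
pass 1: Y {1,4,5}->{4,5}; Z {1,2,3,4,5,6}->{1,2,3,4}
pass 2: no change
Fixpoint after 2 passes: D(Y) = {4,5}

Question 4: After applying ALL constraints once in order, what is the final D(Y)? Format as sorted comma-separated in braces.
Constraint 1 (Z < Y) on D(Z)={1,2,3,4,5,6} D(Y)={1,4,5}: Z {1,2,3,4,5,6}->{1,2,3,4}; Y {1,4,5}->{4,5}
Constraint 2 (Y != Z) on D(Y)={4,5} D(Z)={1,2,3,4}: no change
Constraint 3 (Z != X) on D(Z)={1,2,3,4} D(X)={3,4,5}: no change
So after all 3 constraints: D(Y) = {4,5}

Answer: {4,5}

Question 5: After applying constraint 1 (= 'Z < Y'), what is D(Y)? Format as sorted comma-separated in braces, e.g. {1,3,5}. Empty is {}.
Answer: {4,5}

Derivation:
Constraint 1 (Z < Y) on D(Z)={1,2,3,4,5,6} D(Y)={1,4,5}: Z {1,2,3,4,5,6}->{1,2,3,4}; Y {1,4,5}->{4,5}
So after constraint 1: D(Y) = {4,5}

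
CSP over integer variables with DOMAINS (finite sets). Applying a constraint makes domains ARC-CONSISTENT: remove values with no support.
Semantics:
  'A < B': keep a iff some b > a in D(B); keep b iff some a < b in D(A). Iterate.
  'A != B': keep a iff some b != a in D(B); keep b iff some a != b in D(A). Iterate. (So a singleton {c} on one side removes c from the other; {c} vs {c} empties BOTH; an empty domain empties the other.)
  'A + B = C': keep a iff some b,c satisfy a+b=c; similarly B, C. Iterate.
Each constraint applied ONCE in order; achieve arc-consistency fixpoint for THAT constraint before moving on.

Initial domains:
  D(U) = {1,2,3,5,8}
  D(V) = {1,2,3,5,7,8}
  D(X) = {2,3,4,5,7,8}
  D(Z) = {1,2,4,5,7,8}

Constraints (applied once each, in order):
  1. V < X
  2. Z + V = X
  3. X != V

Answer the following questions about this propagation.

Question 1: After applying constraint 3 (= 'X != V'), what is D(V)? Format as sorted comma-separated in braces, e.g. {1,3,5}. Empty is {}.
Answer: {1,2,3,5,7}

Derivation:
Constraint 1 (V < X) on D(V)={1,2,3,5,7,8} D(X)={2,3,4,5,7,8}: V {1,2,3,5,7,8}->{1,2,3,5,7}
Constraint 2 (Z + V = X) on D(Z)={1,2,4,5,7,8} D(V)={1,2,3,5,7} D(X)={2,3,4,5,7,8}: Z {1,2,4,5,7,8}->{1,2,4,5,7}
Constraint 3 (X != V) on D(X)={2,3,4,5,7,8} D(V)={1,2,3,5,7}: no change
So after constraint 3: D(V) = {1,2,3,5,7}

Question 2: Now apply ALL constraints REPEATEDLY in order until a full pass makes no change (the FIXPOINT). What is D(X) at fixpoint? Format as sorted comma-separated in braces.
Answer: {2,3,4,5,7,8}

Derivation:
pass 0 (initial): D(X)={2,3,4,5,7,8}
pass 1: V {1,2,3,5,7,8}->{1,2,3,5,7}; Z {1,2,4,5,7,8}->{1,2,4,5,7}
pass 2: no change
Fixpoint after 2 passes: D(X) = {2,3,4,5,7,8}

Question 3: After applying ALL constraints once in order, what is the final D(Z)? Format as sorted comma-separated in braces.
Answer: {1,2,4,5,7}

Derivation:
Constraint 1 (V < X) on D(V)={1,2,3,5,7,8} D(X)={2,3,4,5,7,8}: V {1,2,3,5,7,8}->{1,2,3,5,7}
Constraint 2 (Z + V = X) on D(Z)={1,2,4,5,7,8} D(V)={1,2,3,5,7} D(X)={2,3,4,5,7,8}: Z {1,2,4,5,7,8}->{1,2,4,5,7}
Constraint 3 (X != V) on D(X)={2,3,4,5,7,8} D(V)={1,2,3,5,7}: no change
So after all 3 constraints: D(Z) = {1,2,4,5,7}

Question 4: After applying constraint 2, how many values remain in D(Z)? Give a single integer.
Answer: 5

Derivation:
Constraint 1 (V < X) on D(V)={1,2,3,5,7,8} D(X)={2,3,4,5,7,8}: V {1,2,3,5,7,8}->{1,2,3,5,7}
Constraint 2 (Z + V = X) on D(Z)={1,2,4,5,7,8} D(V)={1,2,3,5,7} D(X)={2,3,4,5,7,8}: Z {1,2,4,5,7,8}->{1,2,4,5,7}
So after constraint 2: D(Z)={1,2,4,5,7}, size = 5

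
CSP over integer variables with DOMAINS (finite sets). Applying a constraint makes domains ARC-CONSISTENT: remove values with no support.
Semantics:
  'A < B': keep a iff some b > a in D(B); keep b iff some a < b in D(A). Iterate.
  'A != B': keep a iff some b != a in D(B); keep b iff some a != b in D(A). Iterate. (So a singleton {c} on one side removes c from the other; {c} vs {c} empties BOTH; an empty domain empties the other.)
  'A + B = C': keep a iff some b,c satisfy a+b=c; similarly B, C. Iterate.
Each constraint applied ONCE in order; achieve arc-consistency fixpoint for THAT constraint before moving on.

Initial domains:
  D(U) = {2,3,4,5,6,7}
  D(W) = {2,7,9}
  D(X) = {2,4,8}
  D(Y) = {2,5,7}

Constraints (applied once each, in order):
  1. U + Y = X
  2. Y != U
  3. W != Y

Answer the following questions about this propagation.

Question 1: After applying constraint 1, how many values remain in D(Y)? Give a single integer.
Answer: 2

Derivation:
Constraint 1 (U + Y = X) on D(U)={2,3,4,5,6,7} D(Y)={2,5,7} D(X)={2,4,8}: U {2,3,4,5,6,7}->{2,3,6}; Y {2,5,7}->{2,5}; X {2,4,8}->{4,8}
So after constraint 1: D(Y)={2,5}, size = 2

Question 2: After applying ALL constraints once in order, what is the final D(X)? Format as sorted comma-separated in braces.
Answer: {4,8}

Derivation:
Constraint 1 (U + Y = X) on D(U)={2,3,4,5,6,7} D(Y)={2,5,7} D(X)={2,4,8}: U {2,3,4,5,6,7}->{2,3,6}; Y {2,5,7}->{2,5}; X {2,4,8}->{4,8}
Constraint 2 (Y != U) on D(Y)={2,5} D(U)={2,3,6}: no change
Constraint 3 (W != Y) on D(W)={2,7,9} D(Y)={2,5}: no change
So after all 3 constraints: D(X) = {4,8}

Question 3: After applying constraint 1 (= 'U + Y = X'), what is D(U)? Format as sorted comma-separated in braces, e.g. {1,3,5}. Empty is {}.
Constraint 1 (U + Y = X) on D(U)={2,3,4,5,6,7} D(Y)={2,5,7} D(X)={2,4,8}: U {2,3,4,5,6,7}->{2,3,6}; Y {2,5,7}->{2,5}; X {2,4,8}->{4,8}
So after constraint 1: D(U) = {2,3,6}

Answer: {2,3,6}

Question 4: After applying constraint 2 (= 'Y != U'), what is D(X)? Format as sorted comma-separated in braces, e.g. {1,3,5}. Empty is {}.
Constraint 1 (U + Y = X) on D(U)={2,3,4,5,6,7} D(Y)={2,5,7} D(X)={2,4,8}: U {2,3,4,5,6,7}->{2,3,6}; Y {2,5,7}->{2,5}; X {2,4,8}->{4,8}
Constraint 2 (Y != U) on D(Y)={2,5} D(U)={2,3,6}: no change
So after constraint 2: D(X) = {4,8}

Answer: {4,8}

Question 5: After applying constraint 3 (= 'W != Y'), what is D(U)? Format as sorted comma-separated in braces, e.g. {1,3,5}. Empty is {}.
Constraint 1 (U + Y = X) on D(U)={2,3,4,5,6,7} D(Y)={2,5,7} D(X)={2,4,8}: U {2,3,4,5,6,7}->{2,3,6}; Y {2,5,7}->{2,5}; X {2,4,8}->{4,8}
Constraint 2 (Y != U) on D(Y)={2,5} D(U)={2,3,6}: no change
Constraint 3 (W != Y) on D(W)={2,7,9} D(Y)={2,5}: no change
So after constraint 3: D(U) = {2,3,6}

Answer: {2,3,6}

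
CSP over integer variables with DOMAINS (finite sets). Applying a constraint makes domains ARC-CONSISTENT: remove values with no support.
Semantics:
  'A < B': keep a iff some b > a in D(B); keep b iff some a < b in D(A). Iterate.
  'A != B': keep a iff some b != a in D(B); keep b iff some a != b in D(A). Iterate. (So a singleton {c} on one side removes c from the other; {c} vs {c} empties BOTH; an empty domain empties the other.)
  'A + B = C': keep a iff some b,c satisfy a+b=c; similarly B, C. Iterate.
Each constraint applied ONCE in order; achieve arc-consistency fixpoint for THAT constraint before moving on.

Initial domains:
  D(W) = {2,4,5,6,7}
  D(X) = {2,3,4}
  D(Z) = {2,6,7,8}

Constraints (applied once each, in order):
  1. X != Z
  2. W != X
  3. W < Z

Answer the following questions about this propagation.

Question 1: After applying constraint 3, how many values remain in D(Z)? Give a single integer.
Constraint 1 (X != Z) on D(X)={2,3,4} D(Z)={2,6,7,8}: no change
Constraint 2 (W != X) on D(W)={2,4,5,6,7} D(X)={2,3,4}: no change
Constraint 3 (W < Z) on D(W)={2,4,5,6,7} D(Z)={2,6,7,8}: Z {2,6,7,8}->{6,7,8}
So after constraint 3: D(Z)={6,7,8}, size = 3

Answer: 3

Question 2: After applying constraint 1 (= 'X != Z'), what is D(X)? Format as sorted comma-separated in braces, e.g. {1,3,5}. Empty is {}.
Answer: {2,3,4}

Derivation:
Constraint 1 (X != Z) on D(X)={2,3,4} D(Z)={2,6,7,8}: no change
So after constraint 1: D(X) = {2,3,4}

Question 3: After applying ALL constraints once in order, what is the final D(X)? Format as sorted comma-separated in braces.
Answer: {2,3,4}

Derivation:
Constraint 1 (X != Z) on D(X)={2,3,4} D(Z)={2,6,7,8}: no change
Constraint 2 (W != X) on D(W)={2,4,5,6,7} D(X)={2,3,4}: no change
Constraint 3 (W < Z) on D(W)={2,4,5,6,7} D(Z)={2,6,7,8}: Z {2,6,7,8}->{6,7,8}
So after all 3 constraints: D(X) = {2,3,4}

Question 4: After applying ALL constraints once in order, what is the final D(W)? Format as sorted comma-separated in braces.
Answer: {2,4,5,6,7}

Derivation:
Constraint 1 (X != Z) on D(X)={2,3,4} D(Z)={2,6,7,8}: no change
Constraint 2 (W != X) on D(W)={2,4,5,6,7} D(X)={2,3,4}: no change
Constraint 3 (W < Z) on D(W)={2,4,5,6,7} D(Z)={2,6,7,8}: Z {2,6,7,8}->{6,7,8}
So after all 3 constraints: D(W) = {2,4,5,6,7}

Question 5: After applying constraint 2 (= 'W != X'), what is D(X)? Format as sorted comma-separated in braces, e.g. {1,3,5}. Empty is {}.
Constraint 1 (X != Z) on D(X)={2,3,4} D(Z)={2,6,7,8}: no change
Constraint 2 (W != X) on D(W)={2,4,5,6,7} D(X)={2,3,4}: no change
So after constraint 2: D(X) = {2,3,4}

Answer: {2,3,4}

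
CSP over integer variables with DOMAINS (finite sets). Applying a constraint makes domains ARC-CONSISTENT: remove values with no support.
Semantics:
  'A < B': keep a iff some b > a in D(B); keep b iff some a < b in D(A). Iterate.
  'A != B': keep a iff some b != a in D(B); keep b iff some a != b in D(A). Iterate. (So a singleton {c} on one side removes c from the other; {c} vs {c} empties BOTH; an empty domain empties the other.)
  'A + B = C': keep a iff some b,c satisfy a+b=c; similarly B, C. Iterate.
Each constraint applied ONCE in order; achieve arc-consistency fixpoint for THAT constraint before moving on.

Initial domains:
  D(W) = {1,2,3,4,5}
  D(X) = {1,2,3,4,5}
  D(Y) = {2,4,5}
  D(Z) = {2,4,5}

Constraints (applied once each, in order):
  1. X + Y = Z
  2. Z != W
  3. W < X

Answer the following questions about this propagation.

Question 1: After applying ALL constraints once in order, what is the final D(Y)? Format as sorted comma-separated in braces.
Answer: {2,4}

Derivation:
Constraint 1 (X + Y = Z) on D(X)={1,2,3,4,5} D(Y)={2,4,5} D(Z)={2,4,5}: X {1,2,3,4,5}->{1,2,3}; Y {2,4,5}->{2,4}; Z {2,4,5}->{4,5}
Constraint 2 (Z != W) on D(Z)={4,5} D(W)={1,2,3,4,5}: no change
Constraint 3 (W < X) on D(W)={1,2,3,4,5} D(X)={1,2,3}: W {1,2,3,4,5}->{1,2}; X {1,2,3}->{2,3}
So after all 3 constraints: D(Y) = {2,4}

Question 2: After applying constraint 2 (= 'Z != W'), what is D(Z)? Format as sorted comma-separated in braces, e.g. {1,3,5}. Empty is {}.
Answer: {4,5}

Derivation:
Constraint 1 (X + Y = Z) on D(X)={1,2,3,4,5} D(Y)={2,4,5} D(Z)={2,4,5}: X {1,2,3,4,5}->{1,2,3}; Y {2,4,5}->{2,4}; Z {2,4,5}->{4,5}
Constraint 2 (Z != W) on D(Z)={4,5} D(W)={1,2,3,4,5}: no change
So after constraint 2: D(Z) = {4,5}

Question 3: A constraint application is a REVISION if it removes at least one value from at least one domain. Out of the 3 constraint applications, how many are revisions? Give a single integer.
Constraint 1 (X + Y = Z) on D(X)={1,2,3,4,5} D(Y)={2,4,5} D(Z)={2,4,5}: X {1,2,3,4,5}->{1,2,3}; Y {2,4,5}->{2,4}; Z {2,4,5}->{4,5} => REVISION
Constraint 2 (Z != W) on D(Z)={4,5} D(W)={1,2,3,4,5}: no change => not a revision
Constraint 3 (W < X) on D(W)={1,2,3,4,5} D(X)={1,2,3}: W {1,2,3,4,5}->{1,2}; X {1,2,3}->{2,3} => REVISION
Total revisions = 2

Answer: 2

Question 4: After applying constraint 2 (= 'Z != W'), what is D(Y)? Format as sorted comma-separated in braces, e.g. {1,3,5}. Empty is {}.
Constraint 1 (X + Y = Z) on D(X)={1,2,3,4,5} D(Y)={2,4,5} D(Z)={2,4,5}: X {1,2,3,4,5}->{1,2,3}; Y {2,4,5}->{2,4}; Z {2,4,5}->{4,5}
Constraint 2 (Z != W) on D(Z)={4,5} D(W)={1,2,3,4,5}: no change
So after constraint 2: D(Y) = {2,4}

Answer: {2,4}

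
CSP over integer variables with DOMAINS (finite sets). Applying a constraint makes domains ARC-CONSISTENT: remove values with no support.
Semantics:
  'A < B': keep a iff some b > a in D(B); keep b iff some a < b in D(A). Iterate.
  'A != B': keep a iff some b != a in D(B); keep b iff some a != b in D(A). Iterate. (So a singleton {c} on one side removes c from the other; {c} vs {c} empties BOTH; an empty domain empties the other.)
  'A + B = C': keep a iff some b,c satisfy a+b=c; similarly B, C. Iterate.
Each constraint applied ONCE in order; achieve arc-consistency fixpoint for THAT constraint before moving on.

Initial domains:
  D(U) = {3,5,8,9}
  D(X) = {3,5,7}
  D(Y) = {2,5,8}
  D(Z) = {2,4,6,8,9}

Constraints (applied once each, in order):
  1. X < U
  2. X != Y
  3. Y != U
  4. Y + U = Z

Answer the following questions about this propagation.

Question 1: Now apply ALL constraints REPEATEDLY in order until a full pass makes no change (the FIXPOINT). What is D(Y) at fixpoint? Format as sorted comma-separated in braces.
Answer: {}

Derivation:
pass 0 (initial): D(Y)={2,5,8}
pass 1: U {3,5,8,9}->{}; Y {2,5,8}->{}; Z {2,4,6,8,9}->{}
pass 2: X {3,5,7}->{}
pass 3: no change
Fixpoint after 3 passes: D(Y) = {}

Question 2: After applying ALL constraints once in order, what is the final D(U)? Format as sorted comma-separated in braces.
Answer: {}

Derivation:
Constraint 1 (X < U) on D(X)={3,5,7} D(U)={3,5,8,9}: U {3,5,8,9}->{5,8,9}
Constraint 2 (X != Y) on D(X)={3,5,7} D(Y)={2,5,8}: no change
Constraint 3 (Y != U) on D(Y)={2,5,8} D(U)={5,8,9}: no change
Constraint 4 (Y + U = Z) on D(Y)={2,5,8} D(U)={5,8,9} D(Z)={2,4,6,8,9}: Y {2,5,8}->{}; U {5,8,9}->{}; Z {2,4,6,8,9}->{}
So after all 4 constraints: D(U) = {}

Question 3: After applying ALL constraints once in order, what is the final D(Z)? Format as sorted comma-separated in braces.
Constraint 1 (X < U) on D(X)={3,5,7} D(U)={3,5,8,9}: U {3,5,8,9}->{5,8,9}
Constraint 2 (X != Y) on D(X)={3,5,7} D(Y)={2,5,8}: no change
Constraint 3 (Y != U) on D(Y)={2,5,8} D(U)={5,8,9}: no change
Constraint 4 (Y + U = Z) on D(Y)={2,5,8} D(U)={5,8,9} D(Z)={2,4,6,8,9}: Y {2,5,8}->{}; U {5,8,9}->{}; Z {2,4,6,8,9}->{}
So after all 4 constraints: D(Z) = {}

Answer: {}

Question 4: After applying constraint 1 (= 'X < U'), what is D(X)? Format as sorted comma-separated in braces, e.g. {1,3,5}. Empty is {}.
Answer: {3,5,7}

Derivation:
Constraint 1 (X < U) on D(X)={3,5,7} D(U)={3,5,8,9}: U {3,5,8,9}->{5,8,9}
So after constraint 1: D(X) = {3,5,7}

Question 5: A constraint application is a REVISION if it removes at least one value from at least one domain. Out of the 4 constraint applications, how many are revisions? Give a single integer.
Constraint 1 (X < U) on D(X)={3,5,7} D(U)={3,5,8,9}: U {3,5,8,9}->{5,8,9} => REVISION
Constraint 2 (X != Y) on D(X)={3,5,7} D(Y)={2,5,8}: no change => not a revision
Constraint 3 (Y != U) on D(Y)={2,5,8} D(U)={5,8,9}: no change => not a revision
Constraint 4 (Y + U = Z) on D(Y)={2,5,8} D(U)={5,8,9} D(Z)={2,4,6,8,9}: Y {2,5,8}->{}; U {5,8,9}->{}; Z {2,4,6,8,9}->{} => REVISION
Total revisions = 2

Answer: 2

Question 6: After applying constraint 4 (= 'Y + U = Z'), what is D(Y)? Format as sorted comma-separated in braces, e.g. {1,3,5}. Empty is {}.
Answer: {}

Derivation:
Constraint 1 (X < U) on D(X)={3,5,7} D(U)={3,5,8,9}: U {3,5,8,9}->{5,8,9}
Constraint 2 (X != Y) on D(X)={3,5,7} D(Y)={2,5,8}: no change
Constraint 3 (Y != U) on D(Y)={2,5,8} D(U)={5,8,9}: no change
Constraint 4 (Y + U = Z) on D(Y)={2,5,8} D(U)={5,8,9} D(Z)={2,4,6,8,9}: Y {2,5,8}->{}; U {5,8,9}->{}; Z {2,4,6,8,9}->{}
So after constraint 4: D(Y) = {}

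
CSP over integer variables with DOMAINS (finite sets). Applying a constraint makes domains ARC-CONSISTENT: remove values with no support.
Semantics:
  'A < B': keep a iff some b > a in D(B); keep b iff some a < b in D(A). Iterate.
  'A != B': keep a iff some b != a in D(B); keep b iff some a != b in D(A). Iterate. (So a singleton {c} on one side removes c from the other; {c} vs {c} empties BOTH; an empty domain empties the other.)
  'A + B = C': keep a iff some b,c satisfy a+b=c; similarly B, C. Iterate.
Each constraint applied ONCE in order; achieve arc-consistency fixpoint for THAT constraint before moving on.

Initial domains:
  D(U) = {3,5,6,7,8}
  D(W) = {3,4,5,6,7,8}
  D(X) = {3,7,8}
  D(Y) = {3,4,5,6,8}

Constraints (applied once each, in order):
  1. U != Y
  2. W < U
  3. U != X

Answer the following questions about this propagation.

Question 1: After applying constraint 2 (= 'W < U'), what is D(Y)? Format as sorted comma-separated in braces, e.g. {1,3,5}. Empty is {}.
Constraint 1 (U != Y) on D(U)={3,5,6,7,8} D(Y)={3,4,5,6,8}: no change
Constraint 2 (W < U) on D(W)={3,4,5,6,7,8} D(U)={3,5,6,7,8}: W {3,4,5,6,7,8}->{3,4,5,6,7}; U {3,5,6,7,8}->{5,6,7,8}
So after constraint 2: D(Y) = {3,4,5,6,8}

Answer: {3,4,5,6,8}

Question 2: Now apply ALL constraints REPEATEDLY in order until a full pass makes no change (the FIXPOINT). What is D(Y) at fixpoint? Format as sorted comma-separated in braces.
Answer: {3,4,5,6,8}

Derivation:
pass 0 (initial): D(Y)={3,4,5,6,8}
pass 1: U {3,5,6,7,8}->{5,6,7,8}; W {3,4,5,6,7,8}->{3,4,5,6,7}
pass 2: no change
Fixpoint after 2 passes: D(Y) = {3,4,5,6,8}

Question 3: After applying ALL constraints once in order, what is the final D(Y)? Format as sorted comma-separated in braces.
Constraint 1 (U != Y) on D(U)={3,5,6,7,8} D(Y)={3,4,5,6,8}: no change
Constraint 2 (W < U) on D(W)={3,4,5,6,7,8} D(U)={3,5,6,7,8}: W {3,4,5,6,7,8}->{3,4,5,6,7}; U {3,5,6,7,8}->{5,6,7,8}
Constraint 3 (U != X) on D(U)={5,6,7,8} D(X)={3,7,8}: no change
So after all 3 constraints: D(Y) = {3,4,5,6,8}

Answer: {3,4,5,6,8}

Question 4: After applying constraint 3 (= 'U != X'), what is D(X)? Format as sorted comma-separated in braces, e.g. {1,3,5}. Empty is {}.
Constraint 1 (U != Y) on D(U)={3,5,6,7,8} D(Y)={3,4,5,6,8}: no change
Constraint 2 (W < U) on D(W)={3,4,5,6,7,8} D(U)={3,5,6,7,8}: W {3,4,5,6,7,8}->{3,4,5,6,7}; U {3,5,6,7,8}->{5,6,7,8}
Constraint 3 (U != X) on D(U)={5,6,7,8} D(X)={3,7,8}: no change
So after constraint 3: D(X) = {3,7,8}

Answer: {3,7,8}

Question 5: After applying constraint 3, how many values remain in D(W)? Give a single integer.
Constraint 1 (U != Y) on D(U)={3,5,6,7,8} D(Y)={3,4,5,6,8}: no change
Constraint 2 (W < U) on D(W)={3,4,5,6,7,8} D(U)={3,5,6,7,8}: W {3,4,5,6,7,8}->{3,4,5,6,7}; U {3,5,6,7,8}->{5,6,7,8}
Constraint 3 (U != X) on D(U)={5,6,7,8} D(X)={3,7,8}: no change
So after constraint 3: D(W)={3,4,5,6,7}, size = 5

Answer: 5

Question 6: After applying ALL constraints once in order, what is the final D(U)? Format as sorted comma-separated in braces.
Constraint 1 (U != Y) on D(U)={3,5,6,7,8} D(Y)={3,4,5,6,8}: no change
Constraint 2 (W < U) on D(W)={3,4,5,6,7,8} D(U)={3,5,6,7,8}: W {3,4,5,6,7,8}->{3,4,5,6,7}; U {3,5,6,7,8}->{5,6,7,8}
Constraint 3 (U != X) on D(U)={5,6,7,8} D(X)={3,7,8}: no change
So after all 3 constraints: D(U) = {5,6,7,8}

Answer: {5,6,7,8}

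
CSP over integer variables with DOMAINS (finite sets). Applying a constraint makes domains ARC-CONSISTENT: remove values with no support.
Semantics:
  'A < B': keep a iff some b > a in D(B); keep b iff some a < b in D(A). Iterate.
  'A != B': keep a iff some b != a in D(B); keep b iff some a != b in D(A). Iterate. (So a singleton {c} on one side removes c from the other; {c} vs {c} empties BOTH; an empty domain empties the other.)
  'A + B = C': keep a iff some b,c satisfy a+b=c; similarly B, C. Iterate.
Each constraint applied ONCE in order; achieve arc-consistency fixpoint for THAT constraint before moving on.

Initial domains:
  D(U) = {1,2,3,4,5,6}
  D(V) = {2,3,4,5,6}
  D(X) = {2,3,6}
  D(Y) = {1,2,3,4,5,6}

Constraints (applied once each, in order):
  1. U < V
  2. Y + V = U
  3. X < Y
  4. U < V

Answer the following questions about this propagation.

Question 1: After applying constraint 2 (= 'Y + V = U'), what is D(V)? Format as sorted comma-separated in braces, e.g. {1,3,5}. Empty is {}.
Constraint 1 (U < V) on D(U)={1,2,3,4,5,6} D(V)={2,3,4,5,6}: U {1,2,3,4,5,6}->{1,2,3,4,5}
Constraint 2 (Y + V = U) on D(Y)={1,2,3,4,5,6} D(V)={2,3,4,5,6} D(U)={1,2,3,4,5}: Y {1,2,3,4,5,6}->{1,2,3}; V {2,3,4,5,6}->{2,3,4}; U {1,2,3,4,5}->{3,4,5}
So after constraint 2: D(V) = {2,3,4}

Answer: {2,3,4}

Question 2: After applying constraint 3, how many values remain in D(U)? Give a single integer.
Answer: 3

Derivation:
Constraint 1 (U < V) on D(U)={1,2,3,4,5,6} D(V)={2,3,4,5,6}: U {1,2,3,4,5,6}->{1,2,3,4,5}
Constraint 2 (Y + V = U) on D(Y)={1,2,3,4,5,6} D(V)={2,3,4,5,6} D(U)={1,2,3,4,5}: Y {1,2,3,4,5,6}->{1,2,3}; V {2,3,4,5,6}->{2,3,4}; U {1,2,3,4,5}->{3,4,5}
Constraint 3 (X < Y) on D(X)={2,3,6} D(Y)={1,2,3}: X {2,3,6}->{2}; Y {1,2,3}->{3}
So after constraint 3: D(U)={3,4,5}, size = 3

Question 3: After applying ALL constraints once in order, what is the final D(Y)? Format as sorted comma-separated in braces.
Constraint 1 (U < V) on D(U)={1,2,3,4,5,6} D(V)={2,3,4,5,6}: U {1,2,3,4,5,6}->{1,2,3,4,5}
Constraint 2 (Y + V = U) on D(Y)={1,2,3,4,5,6} D(V)={2,3,4,5,6} D(U)={1,2,3,4,5}: Y {1,2,3,4,5,6}->{1,2,3}; V {2,3,4,5,6}->{2,3,4}; U {1,2,3,4,5}->{3,4,5}
Constraint 3 (X < Y) on D(X)={2,3,6} D(Y)={1,2,3}: X {2,3,6}->{2}; Y {1,2,3}->{3}
Constraint 4 (U < V) on D(U)={3,4,5} D(V)={2,3,4}: U {3,4,5}->{3}; V {2,3,4}->{4}
So after all 4 constraints: D(Y) = {3}

Answer: {3}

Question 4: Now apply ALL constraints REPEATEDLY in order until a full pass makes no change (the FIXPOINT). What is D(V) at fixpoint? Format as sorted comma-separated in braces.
pass 0 (initial): D(V)={2,3,4,5,6}
pass 1: U {1,2,3,4,5,6}->{3}; V {2,3,4,5,6}->{4}; X {2,3,6}->{2}; Y {1,2,3,4,5,6}->{3}
pass 2: U {3}->{}; V {4}->{}; X {2}->{}; Y {3}->{}
pass 3: no change
Fixpoint after 3 passes: D(V) = {}

Answer: {}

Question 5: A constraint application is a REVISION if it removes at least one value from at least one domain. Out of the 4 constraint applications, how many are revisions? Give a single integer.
Constraint 1 (U < V) on D(U)={1,2,3,4,5,6} D(V)={2,3,4,5,6}: U {1,2,3,4,5,6}->{1,2,3,4,5} => REVISION
Constraint 2 (Y + V = U) on D(Y)={1,2,3,4,5,6} D(V)={2,3,4,5,6} D(U)={1,2,3,4,5}: Y {1,2,3,4,5,6}->{1,2,3}; V {2,3,4,5,6}->{2,3,4}; U {1,2,3,4,5}->{3,4,5} => REVISION
Constraint 3 (X < Y) on D(X)={2,3,6} D(Y)={1,2,3}: X {2,3,6}->{2}; Y {1,2,3}->{3} => REVISION
Constraint 4 (U < V) on D(U)={3,4,5} D(V)={2,3,4}: U {3,4,5}->{3}; V {2,3,4}->{4} => REVISION
Total revisions = 4

Answer: 4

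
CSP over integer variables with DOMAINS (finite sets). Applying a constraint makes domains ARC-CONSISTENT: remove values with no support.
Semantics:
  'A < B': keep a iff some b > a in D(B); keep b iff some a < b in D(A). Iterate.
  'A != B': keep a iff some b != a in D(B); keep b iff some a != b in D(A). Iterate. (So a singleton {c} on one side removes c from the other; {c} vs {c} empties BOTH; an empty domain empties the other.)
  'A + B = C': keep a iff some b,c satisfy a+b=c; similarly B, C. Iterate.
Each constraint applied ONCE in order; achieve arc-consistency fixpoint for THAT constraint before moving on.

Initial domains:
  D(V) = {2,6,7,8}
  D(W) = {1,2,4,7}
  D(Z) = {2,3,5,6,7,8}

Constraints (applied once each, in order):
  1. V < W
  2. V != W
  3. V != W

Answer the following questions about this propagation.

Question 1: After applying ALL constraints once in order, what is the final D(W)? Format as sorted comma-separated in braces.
Constraint 1 (V < W) on D(V)={2,6,7,8} D(W)={1,2,4,7}: V {2,6,7,8}->{2,6}; W {1,2,4,7}->{4,7}
Constraint 2 (V != W) on D(V)={2,6} D(W)={4,7}: no change
Constraint 3 (V != W) on D(V)={2,6} D(W)={4,7}: no change
So after all 3 constraints: D(W) = {4,7}

Answer: {4,7}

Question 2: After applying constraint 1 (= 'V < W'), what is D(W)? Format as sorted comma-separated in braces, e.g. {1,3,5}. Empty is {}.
Answer: {4,7}

Derivation:
Constraint 1 (V < W) on D(V)={2,6,7,8} D(W)={1,2,4,7}: V {2,6,7,8}->{2,6}; W {1,2,4,7}->{4,7}
So after constraint 1: D(W) = {4,7}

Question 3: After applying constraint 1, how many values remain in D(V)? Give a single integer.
Answer: 2

Derivation:
Constraint 1 (V < W) on D(V)={2,6,7,8} D(W)={1,2,4,7}: V {2,6,7,8}->{2,6}; W {1,2,4,7}->{4,7}
So after constraint 1: D(V)={2,6}, size = 2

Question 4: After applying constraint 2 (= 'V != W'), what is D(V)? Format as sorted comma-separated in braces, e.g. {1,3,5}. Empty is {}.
Constraint 1 (V < W) on D(V)={2,6,7,8} D(W)={1,2,4,7}: V {2,6,7,8}->{2,6}; W {1,2,4,7}->{4,7}
Constraint 2 (V != W) on D(V)={2,6} D(W)={4,7}: no change
So after constraint 2: D(V) = {2,6}

Answer: {2,6}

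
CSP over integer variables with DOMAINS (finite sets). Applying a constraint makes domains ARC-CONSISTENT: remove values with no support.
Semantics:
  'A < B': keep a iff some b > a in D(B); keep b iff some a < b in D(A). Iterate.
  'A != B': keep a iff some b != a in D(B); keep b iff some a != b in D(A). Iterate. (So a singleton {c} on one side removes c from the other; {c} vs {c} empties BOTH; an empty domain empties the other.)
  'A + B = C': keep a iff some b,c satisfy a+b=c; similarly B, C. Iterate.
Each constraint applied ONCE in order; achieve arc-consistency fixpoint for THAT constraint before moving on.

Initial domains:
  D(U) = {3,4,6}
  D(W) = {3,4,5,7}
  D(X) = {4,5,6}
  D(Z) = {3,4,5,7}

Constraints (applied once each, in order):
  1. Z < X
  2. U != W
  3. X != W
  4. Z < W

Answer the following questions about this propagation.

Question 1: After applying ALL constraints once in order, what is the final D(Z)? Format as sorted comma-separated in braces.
Constraint 1 (Z < X) on D(Z)={3,4,5,7} D(X)={4,5,6}: Z {3,4,5,7}->{3,4,5}
Constraint 2 (U != W) on D(U)={3,4,6} D(W)={3,4,5,7}: no change
Constraint 3 (X != W) on D(X)={4,5,6} D(W)={3,4,5,7}: no change
Constraint 4 (Z < W) on D(Z)={3,4,5} D(W)={3,4,5,7}: W {3,4,5,7}->{4,5,7}
So after all 4 constraints: D(Z) = {3,4,5}

Answer: {3,4,5}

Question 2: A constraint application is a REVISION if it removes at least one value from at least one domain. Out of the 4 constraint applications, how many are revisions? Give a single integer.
Answer: 2

Derivation:
Constraint 1 (Z < X) on D(Z)={3,4,5,7} D(X)={4,5,6}: Z {3,4,5,7}->{3,4,5} => REVISION
Constraint 2 (U != W) on D(U)={3,4,6} D(W)={3,4,5,7}: no change => not a revision
Constraint 3 (X != W) on D(X)={4,5,6} D(W)={3,4,5,7}: no change => not a revision
Constraint 4 (Z < W) on D(Z)={3,4,5} D(W)={3,4,5,7}: W {3,4,5,7}->{4,5,7} => REVISION
Total revisions = 2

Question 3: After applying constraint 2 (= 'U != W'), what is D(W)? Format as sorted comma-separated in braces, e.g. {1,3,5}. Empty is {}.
Constraint 1 (Z < X) on D(Z)={3,4,5,7} D(X)={4,5,6}: Z {3,4,5,7}->{3,4,5}
Constraint 2 (U != W) on D(U)={3,4,6} D(W)={3,4,5,7}: no change
So after constraint 2: D(W) = {3,4,5,7}

Answer: {3,4,5,7}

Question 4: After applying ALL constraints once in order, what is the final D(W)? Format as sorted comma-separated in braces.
Answer: {4,5,7}

Derivation:
Constraint 1 (Z < X) on D(Z)={3,4,5,7} D(X)={4,5,6}: Z {3,4,5,7}->{3,4,5}
Constraint 2 (U != W) on D(U)={3,4,6} D(W)={3,4,5,7}: no change
Constraint 3 (X != W) on D(X)={4,5,6} D(W)={3,4,5,7}: no change
Constraint 4 (Z < W) on D(Z)={3,4,5} D(W)={3,4,5,7}: W {3,4,5,7}->{4,5,7}
So after all 4 constraints: D(W) = {4,5,7}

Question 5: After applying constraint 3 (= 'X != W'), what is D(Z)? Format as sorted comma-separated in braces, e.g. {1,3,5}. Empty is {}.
Constraint 1 (Z < X) on D(Z)={3,4,5,7} D(X)={4,5,6}: Z {3,4,5,7}->{3,4,5}
Constraint 2 (U != W) on D(U)={3,4,6} D(W)={3,4,5,7}: no change
Constraint 3 (X != W) on D(X)={4,5,6} D(W)={3,4,5,7}: no change
So after constraint 3: D(Z) = {3,4,5}

Answer: {3,4,5}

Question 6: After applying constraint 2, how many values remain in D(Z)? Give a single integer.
Constraint 1 (Z < X) on D(Z)={3,4,5,7} D(X)={4,5,6}: Z {3,4,5,7}->{3,4,5}
Constraint 2 (U != W) on D(U)={3,4,6} D(W)={3,4,5,7}: no change
So after constraint 2: D(Z)={3,4,5}, size = 3

Answer: 3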